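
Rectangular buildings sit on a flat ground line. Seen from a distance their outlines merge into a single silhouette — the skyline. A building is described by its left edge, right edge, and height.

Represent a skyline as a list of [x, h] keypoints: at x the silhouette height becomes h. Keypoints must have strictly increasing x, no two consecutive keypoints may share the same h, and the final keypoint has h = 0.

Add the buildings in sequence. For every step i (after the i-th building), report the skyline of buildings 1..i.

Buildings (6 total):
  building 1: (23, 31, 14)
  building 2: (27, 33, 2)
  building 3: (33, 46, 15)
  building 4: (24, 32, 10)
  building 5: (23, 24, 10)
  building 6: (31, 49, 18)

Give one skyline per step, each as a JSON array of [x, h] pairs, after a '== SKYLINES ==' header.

== SKYLINES ==
[[23,14],[31,0]]
[[23,14],[31,2],[33,0]]
[[23,14],[31,2],[33,15],[46,0]]
[[23,14],[31,10],[32,2],[33,15],[46,0]]
[[23,14],[31,10],[32,2],[33,15],[46,0]]
[[23,14],[31,18],[49,0]]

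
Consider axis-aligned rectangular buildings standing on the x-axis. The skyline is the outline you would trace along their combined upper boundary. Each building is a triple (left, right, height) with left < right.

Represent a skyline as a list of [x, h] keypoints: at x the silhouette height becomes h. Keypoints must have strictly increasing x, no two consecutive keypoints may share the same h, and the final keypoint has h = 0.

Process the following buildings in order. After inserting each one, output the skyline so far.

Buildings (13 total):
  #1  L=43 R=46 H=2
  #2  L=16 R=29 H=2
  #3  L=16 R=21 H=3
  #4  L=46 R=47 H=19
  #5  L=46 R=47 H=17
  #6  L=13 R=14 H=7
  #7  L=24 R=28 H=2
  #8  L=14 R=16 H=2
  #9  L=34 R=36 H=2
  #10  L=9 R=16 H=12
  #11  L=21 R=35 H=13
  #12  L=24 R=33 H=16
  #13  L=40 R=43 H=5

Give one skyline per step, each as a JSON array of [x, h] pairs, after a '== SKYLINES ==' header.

== SKYLINES ==
[[43,2],[46,0]]
[[16,2],[29,0],[43,2],[46,0]]
[[16,3],[21,2],[29,0],[43,2],[46,0]]
[[16,3],[21,2],[29,0],[43,2],[46,19],[47,0]]
[[16,3],[21,2],[29,0],[43,2],[46,19],[47,0]]
[[13,7],[14,0],[16,3],[21,2],[29,0],[43,2],[46,19],[47,0]]
[[13,7],[14,0],[16,3],[21,2],[29,0],[43,2],[46,19],[47,0]]
[[13,7],[14,2],[16,3],[21,2],[29,0],[43,2],[46,19],[47,0]]
[[13,7],[14,2],[16,3],[21,2],[29,0],[34,2],[36,0],[43,2],[46,19],[47,0]]
[[9,12],[16,3],[21,2],[29,0],[34,2],[36,0],[43,2],[46,19],[47,0]]
[[9,12],[16,3],[21,13],[35,2],[36,0],[43,2],[46,19],[47,0]]
[[9,12],[16,3],[21,13],[24,16],[33,13],[35,2],[36,0],[43,2],[46,19],[47,0]]
[[9,12],[16,3],[21,13],[24,16],[33,13],[35,2],[36,0],[40,5],[43,2],[46,19],[47,0]]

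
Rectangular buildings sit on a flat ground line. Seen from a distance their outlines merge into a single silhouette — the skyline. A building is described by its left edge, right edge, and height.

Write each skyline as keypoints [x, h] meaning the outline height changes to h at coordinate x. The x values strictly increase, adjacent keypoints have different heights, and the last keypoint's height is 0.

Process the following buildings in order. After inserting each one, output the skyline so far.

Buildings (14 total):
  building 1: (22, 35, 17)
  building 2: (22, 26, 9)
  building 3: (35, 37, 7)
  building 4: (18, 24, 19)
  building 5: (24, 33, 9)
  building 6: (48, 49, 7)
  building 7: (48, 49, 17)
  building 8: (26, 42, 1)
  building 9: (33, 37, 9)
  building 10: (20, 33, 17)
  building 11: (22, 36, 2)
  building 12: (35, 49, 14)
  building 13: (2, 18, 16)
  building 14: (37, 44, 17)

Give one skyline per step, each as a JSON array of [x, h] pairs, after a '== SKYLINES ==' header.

== SKYLINES ==
[[22,17],[35,0]]
[[22,17],[35,0]]
[[22,17],[35,7],[37,0]]
[[18,19],[24,17],[35,7],[37,0]]
[[18,19],[24,17],[35,7],[37,0]]
[[18,19],[24,17],[35,7],[37,0],[48,7],[49,0]]
[[18,19],[24,17],[35,7],[37,0],[48,17],[49,0]]
[[18,19],[24,17],[35,7],[37,1],[42,0],[48,17],[49,0]]
[[18,19],[24,17],[35,9],[37,1],[42,0],[48,17],[49,0]]
[[18,19],[24,17],[35,9],[37,1],[42,0],[48,17],[49,0]]
[[18,19],[24,17],[35,9],[37,1],[42,0],[48,17],[49,0]]
[[18,19],[24,17],[35,14],[48,17],[49,0]]
[[2,16],[18,19],[24,17],[35,14],[48,17],[49,0]]
[[2,16],[18,19],[24,17],[35,14],[37,17],[44,14],[48,17],[49,0]]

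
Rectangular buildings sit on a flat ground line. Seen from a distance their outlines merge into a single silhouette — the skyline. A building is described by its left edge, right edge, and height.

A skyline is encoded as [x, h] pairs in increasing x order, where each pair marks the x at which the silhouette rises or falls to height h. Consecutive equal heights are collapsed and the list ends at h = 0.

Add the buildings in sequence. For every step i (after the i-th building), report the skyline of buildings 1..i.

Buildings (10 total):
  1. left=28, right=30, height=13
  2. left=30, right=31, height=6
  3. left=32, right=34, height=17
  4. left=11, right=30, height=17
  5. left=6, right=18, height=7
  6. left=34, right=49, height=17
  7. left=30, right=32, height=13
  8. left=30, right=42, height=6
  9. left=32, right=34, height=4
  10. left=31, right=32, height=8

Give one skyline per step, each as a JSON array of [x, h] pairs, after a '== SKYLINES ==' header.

== SKYLINES ==
[[28,13],[30,0]]
[[28,13],[30,6],[31,0]]
[[28,13],[30,6],[31,0],[32,17],[34,0]]
[[11,17],[30,6],[31,0],[32,17],[34,0]]
[[6,7],[11,17],[30,6],[31,0],[32,17],[34,0]]
[[6,7],[11,17],[30,6],[31,0],[32,17],[49,0]]
[[6,7],[11,17],[30,13],[32,17],[49,0]]
[[6,7],[11,17],[30,13],[32,17],[49,0]]
[[6,7],[11,17],[30,13],[32,17],[49,0]]
[[6,7],[11,17],[30,13],[32,17],[49,0]]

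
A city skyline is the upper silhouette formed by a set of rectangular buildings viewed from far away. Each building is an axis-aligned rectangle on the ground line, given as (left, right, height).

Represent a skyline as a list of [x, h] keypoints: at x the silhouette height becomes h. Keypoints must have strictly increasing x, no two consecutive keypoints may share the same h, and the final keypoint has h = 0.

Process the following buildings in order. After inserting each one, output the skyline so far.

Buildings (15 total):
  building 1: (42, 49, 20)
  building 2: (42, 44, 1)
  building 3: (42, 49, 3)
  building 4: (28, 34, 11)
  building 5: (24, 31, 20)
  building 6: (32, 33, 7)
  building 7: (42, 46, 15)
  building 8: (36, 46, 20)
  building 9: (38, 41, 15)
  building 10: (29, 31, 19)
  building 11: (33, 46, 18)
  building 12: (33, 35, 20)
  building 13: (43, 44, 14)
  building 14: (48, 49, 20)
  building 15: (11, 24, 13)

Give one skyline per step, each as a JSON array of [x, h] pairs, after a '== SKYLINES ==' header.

== SKYLINES ==
[[42,20],[49,0]]
[[42,20],[49,0]]
[[42,20],[49,0]]
[[28,11],[34,0],[42,20],[49,0]]
[[24,20],[31,11],[34,0],[42,20],[49,0]]
[[24,20],[31,11],[34,0],[42,20],[49,0]]
[[24,20],[31,11],[34,0],[42,20],[49,0]]
[[24,20],[31,11],[34,0],[36,20],[49,0]]
[[24,20],[31,11],[34,0],[36,20],[49,0]]
[[24,20],[31,11],[34,0],[36,20],[49,0]]
[[24,20],[31,11],[33,18],[36,20],[49,0]]
[[24,20],[31,11],[33,20],[35,18],[36,20],[49,0]]
[[24,20],[31,11],[33,20],[35,18],[36,20],[49,0]]
[[24,20],[31,11],[33,20],[35,18],[36,20],[49,0]]
[[11,13],[24,20],[31,11],[33,20],[35,18],[36,20],[49,0]]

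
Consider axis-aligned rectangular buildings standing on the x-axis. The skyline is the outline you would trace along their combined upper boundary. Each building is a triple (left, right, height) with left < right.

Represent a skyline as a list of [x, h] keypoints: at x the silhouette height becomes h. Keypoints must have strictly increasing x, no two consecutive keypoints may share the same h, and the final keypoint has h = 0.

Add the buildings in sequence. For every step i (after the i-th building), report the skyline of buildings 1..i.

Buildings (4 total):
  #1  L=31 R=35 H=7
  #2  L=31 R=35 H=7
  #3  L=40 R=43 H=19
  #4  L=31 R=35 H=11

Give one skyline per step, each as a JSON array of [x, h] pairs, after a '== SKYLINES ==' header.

== SKYLINES ==
[[31,7],[35,0]]
[[31,7],[35,0]]
[[31,7],[35,0],[40,19],[43,0]]
[[31,11],[35,0],[40,19],[43,0]]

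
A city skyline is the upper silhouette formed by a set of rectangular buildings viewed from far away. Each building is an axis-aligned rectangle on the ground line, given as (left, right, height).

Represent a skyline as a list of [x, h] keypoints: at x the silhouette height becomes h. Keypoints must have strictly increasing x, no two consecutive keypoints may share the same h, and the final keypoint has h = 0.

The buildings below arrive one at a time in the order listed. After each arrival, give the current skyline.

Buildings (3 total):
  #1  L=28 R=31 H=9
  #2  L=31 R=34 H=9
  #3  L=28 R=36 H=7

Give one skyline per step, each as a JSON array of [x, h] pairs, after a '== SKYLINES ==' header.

== SKYLINES ==
[[28,9],[31,0]]
[[28,9],[34,0]]
[[28,9],[34,7],[36,0]]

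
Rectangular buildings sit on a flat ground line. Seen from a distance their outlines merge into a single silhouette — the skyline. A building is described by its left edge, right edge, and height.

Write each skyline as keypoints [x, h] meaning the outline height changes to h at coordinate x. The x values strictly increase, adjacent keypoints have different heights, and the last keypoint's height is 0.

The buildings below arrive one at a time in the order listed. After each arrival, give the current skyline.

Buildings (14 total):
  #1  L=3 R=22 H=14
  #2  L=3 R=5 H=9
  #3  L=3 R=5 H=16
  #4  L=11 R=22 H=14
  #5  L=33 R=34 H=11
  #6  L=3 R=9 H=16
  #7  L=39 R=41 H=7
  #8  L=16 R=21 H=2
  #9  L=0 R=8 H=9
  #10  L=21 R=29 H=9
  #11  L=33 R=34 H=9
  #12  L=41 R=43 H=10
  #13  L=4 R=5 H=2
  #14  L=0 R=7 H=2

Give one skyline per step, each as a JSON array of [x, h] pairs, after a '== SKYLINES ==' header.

== SKYLINES ==
[[3,14],[22,0]]
[[3,14],[22,0]]
[[3,16],[5,14],[22,0]]
[[3,16],[5,14],[22,0]]
[[3,16],[5,14],[22,0],[33,11],[34,0]]
[[3,16],[9,14],[22,0],[33,11],[34,0]]
[[3,16],[9,14],[22,0],[33,11],[34,0],[39,7],[41,0]]
[[3,16],[9,14],[22,0],[33,11],[34,0],[39,7],[41,0]]
[[0,9],[3,16],[9,14],[22,0],[33,11],[34,0],[39,7],[41,0]]
[[0,9],[3,16],[9,14],[22,9],[29,0],[33,11],[34,0],[39,7],[41,0]]
[[0,9],[3,16],[9,14],[22,9],[29,0],[33,11],[34,0],[39,7],[41,0]]
[[0,9],[3,16],[9,14],[22,9],[29,0],[33,11],[34,0],[39,7],[41,10],[43,0]]
[[0,9],[3,16],[9,14],[22,9],[29,0],[33,11],[34,0],[39,7],[41,10],[43,0]]
[[0,9],[3,16],[9,14],[22,9],[29,0],[33,11],[34,0],[39,7],[41,10],[43,0]]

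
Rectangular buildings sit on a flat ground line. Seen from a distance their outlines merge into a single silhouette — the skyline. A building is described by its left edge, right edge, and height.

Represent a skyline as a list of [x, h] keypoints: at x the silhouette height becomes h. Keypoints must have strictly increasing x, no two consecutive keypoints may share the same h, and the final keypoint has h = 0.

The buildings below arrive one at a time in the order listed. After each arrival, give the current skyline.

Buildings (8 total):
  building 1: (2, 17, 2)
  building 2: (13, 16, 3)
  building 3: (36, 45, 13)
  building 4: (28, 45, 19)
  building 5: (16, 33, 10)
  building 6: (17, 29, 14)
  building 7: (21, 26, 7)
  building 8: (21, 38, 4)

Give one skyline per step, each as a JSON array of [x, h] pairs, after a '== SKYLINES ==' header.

== SKYLINES ==
[[2,2],[17,0]]
[[2,2],[13,3],[16,2],[17,0]]
[[2,2],[13,3],[16,2],[17,0],[36,13],[45,0]]
[[2,2],[13,3],[16,2],[17,0],[28,19],[45,0]]
[[2,2],[13,3],[16,10],[28,19],[45,0]]
[[2,2],[13,3],[16,10],[17,14],[28,19],[45,0]]
[[2,2],[13,3],[16,10],[17,14],[28,19],[45,0]]
[[2,2],[13,3],[16,10],[17,14],[28,19],[45,0]]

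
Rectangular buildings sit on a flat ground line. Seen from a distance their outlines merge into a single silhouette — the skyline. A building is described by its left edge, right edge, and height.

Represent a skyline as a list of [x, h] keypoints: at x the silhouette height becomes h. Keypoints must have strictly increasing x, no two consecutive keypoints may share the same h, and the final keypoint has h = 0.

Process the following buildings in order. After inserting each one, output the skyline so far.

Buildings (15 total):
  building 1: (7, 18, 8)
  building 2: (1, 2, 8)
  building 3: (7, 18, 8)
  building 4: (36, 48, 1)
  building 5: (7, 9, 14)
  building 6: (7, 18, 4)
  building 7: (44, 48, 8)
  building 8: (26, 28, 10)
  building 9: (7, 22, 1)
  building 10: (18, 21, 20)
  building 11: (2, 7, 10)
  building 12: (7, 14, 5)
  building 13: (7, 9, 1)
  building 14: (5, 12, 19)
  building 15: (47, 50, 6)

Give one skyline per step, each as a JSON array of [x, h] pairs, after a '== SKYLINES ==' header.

== SKYLINES ==
[[7,8],[18,0]]
[[1,8],[2,0],[7,8],[18,0]]
[[1,8],[2,0],[7,8],[18,0]]
[[1,8],[2,0],[7,8],[18,0],[36,1],[48,0]]
[[1,8],[2,0],[7,14],[9,8],[18,0],[36,1],[48,0]]
[[1,8],[2,0],[7,14],[9,8],[18,0],[36,1],[48,0]]
[[1,8],[2,0],[7,14],[9,8],[18,0],[36,1],[44,8],[48,0]]
[[1,8],[2,0],[7,14],[9,8],[18,0],[26,10],[28,0],[36,1],[44,8],[48,0]]
[[1,8],[2,0],[7,14],[9,8],[18,1],[22,0],[26,10],[28,0],[36,1],[44,8],[48,0]]
[[1,8],[2,0],[7,14],[9,8],[18,20],[21,1],[22,0],[26,10],[28,0],[36,1],[44,8],[48,0]]
[[1,8],[2,10],[7,14],[9,8],[18,20],[21,1],[22,0],[26,10],[28,0],[36,1],[44,8],[48,0]]
[[1,8],[2,10],[7,14],[9,8],[18,20],[21,1],[22,0],[26,10],[28,0],[36,1],[44,8],[48,0]]
[[1,8],[2,10],[7,14],[9,8],[18,20],[21,1],[22,0],[26,10],[28,0],[36,1],[44,8],[48,0]]
[[1,8],[2,10],[5,19],[12,8],[18,20],[21,1],[22,0],[26,10],[28,0],[36,1],[44,8],[48,0]]
[[1,8],[2,10],[5,19],[12,8],[18,20],[21,1],[22,0],[26,10],[28,0],[36,1],[44,8],[48,6],[50,0]]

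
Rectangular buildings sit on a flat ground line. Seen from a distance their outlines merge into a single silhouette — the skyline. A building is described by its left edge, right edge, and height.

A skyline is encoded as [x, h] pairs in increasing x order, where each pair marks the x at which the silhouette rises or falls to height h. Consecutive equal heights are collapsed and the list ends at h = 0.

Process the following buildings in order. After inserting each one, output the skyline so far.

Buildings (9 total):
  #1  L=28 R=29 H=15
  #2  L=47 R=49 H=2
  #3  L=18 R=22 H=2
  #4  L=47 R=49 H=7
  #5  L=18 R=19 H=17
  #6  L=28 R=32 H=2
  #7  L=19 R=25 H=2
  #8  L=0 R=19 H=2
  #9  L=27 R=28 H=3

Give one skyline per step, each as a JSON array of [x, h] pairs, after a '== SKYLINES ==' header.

== SKYLINES ==
[[28,15],[29,0]]
[[28,15],[29,0],[47,2],[49,0]]
[[18,2],[22,0],[28,15],[29,0],[47,2],[49,0]]
[[18,2],[22,0],[28,15],[29,0],[47,7],[49,0]]
[[18,17],[19,2],[22,0],[28,15],[29,0],[47,7],[49,0]]
[[18,17],[19,2],[22,0],[28,15],[29,2],[32,0],[47,7],[49,0]]
[[18,17],[19,2],[25,0],[28,15],[29,2],[32,0],[47,7],[49,0]]
[[0,2],[18,17],[19,2],[25,0],[28,15],[29,2],[32,0],[47,7],[49,0]]
[[0,2],[18,17],[19,2],[25,0],[27,3],[28,15],[29,2],[32,0],[47,7],[49,0]]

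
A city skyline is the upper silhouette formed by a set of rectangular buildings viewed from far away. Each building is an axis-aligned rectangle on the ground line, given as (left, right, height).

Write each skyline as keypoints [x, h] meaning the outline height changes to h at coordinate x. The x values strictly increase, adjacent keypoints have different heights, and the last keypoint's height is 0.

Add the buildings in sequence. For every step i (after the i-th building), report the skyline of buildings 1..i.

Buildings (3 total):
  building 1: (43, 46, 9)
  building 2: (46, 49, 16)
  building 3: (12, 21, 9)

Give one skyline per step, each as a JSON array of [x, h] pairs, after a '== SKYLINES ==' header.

== SKYLINES ==
[[43,9],[46,0]]
[[43,9],[46,16],[49,0]]
[[12,9],[21,0],[43,9],[46,16],[49,0]]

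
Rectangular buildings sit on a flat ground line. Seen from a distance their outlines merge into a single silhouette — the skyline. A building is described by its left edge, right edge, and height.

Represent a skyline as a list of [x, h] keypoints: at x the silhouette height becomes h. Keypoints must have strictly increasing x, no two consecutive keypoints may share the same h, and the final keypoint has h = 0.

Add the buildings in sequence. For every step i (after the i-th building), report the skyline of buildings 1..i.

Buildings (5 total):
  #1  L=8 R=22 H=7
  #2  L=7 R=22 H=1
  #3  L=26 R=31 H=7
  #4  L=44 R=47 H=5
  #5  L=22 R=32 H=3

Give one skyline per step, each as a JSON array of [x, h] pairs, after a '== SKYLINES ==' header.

== SKYLINES ==
[[8,7],[22,0]]
[[7,1],[8,7],[22,0]]
[[7,1],[8,7],[22,0],[26,7],[31,0]]
[[7,1],[8,7],[22,0],[26,7],[31,0],[44,5],[47,0]]
[[7,1],[8,7],[22,3],[26,7],[31,3],[32,0],[44,5],[47,0]]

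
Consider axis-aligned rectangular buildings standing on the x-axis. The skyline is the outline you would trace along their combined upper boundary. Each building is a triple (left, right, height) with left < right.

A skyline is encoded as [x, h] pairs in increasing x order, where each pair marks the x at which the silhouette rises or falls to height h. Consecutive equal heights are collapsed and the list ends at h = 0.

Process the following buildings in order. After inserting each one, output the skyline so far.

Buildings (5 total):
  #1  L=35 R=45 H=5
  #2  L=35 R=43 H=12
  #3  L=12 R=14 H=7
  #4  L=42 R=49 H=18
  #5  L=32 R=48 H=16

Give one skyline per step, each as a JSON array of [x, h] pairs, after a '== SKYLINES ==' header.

== SKYLINES ==
[[35,5],[45,0]]
[[35,12],[43,5],[45,0]]
[[12,7],[14,0],[35,12],[43,5],[45,0]]
[[12,7],[14,0],[35,12],[42,18],[49,0]]
[[12,7],[14,0],[32,16],[42,18],[49,0]]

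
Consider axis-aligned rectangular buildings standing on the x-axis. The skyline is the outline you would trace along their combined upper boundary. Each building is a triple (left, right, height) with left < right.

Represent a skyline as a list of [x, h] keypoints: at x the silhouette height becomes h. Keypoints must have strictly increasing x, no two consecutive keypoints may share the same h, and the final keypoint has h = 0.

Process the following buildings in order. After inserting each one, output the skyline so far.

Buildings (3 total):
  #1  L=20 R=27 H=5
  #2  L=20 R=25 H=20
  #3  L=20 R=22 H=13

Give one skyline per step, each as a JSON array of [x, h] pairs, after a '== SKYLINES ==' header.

== SKYLINES ==
[[20,5],[27,0]]
[[20,20],[25,5],[27,0]]
[[20,20],[25,5],[27,0]]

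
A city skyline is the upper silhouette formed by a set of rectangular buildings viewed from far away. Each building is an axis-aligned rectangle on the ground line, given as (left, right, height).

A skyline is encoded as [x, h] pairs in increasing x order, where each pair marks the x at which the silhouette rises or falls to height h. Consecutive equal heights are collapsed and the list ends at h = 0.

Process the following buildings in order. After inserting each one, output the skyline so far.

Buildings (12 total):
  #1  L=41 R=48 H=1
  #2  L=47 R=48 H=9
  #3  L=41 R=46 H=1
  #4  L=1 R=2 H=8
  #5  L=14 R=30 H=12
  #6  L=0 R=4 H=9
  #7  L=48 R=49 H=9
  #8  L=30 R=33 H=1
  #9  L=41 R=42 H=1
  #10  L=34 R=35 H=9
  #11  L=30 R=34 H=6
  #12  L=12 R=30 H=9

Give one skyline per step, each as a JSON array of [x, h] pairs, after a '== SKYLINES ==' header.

== SKYLINES ==
[[41,1],[48,0]]
[[41,1],[47,9],[48,0]]
[[41,1],[47,9],[48,0]]
[[1,8],[2,0],[41,1],[47,9],[48,0]]
[[1,8],[2,0],[14,12],[30,0],[41,1],[47,9],[48,0]]
[[0,9],[4,0],[14,12],[30,0],[41,1],[47,9],[48,0]]
[[0,9],[4,0],[14,12],[30,0],[41,1],[47,9],[49,0]]
[[0,9],[4,0],[14,12],[30,1],[33,0],[41,1],[47,9],[49,0]]
[[0,9],[4,0],[14,12],[30,1],[33,0],[41,1],[47,9],[49,0]]
[[0,9],[4,0],[14,12],[30,1],[33,0],[34,9],[35,0],[41,1],[47,9],[49,0]]
[[0,9],[4,0],[14,12],[30,6],[34,9],[35,0],[41,1],[47,9],[49,0]]
[[0,9],[4,0],[12,9],[14,12],[30,6],[34,9],[35,0],[41,1],[47,9],[49,0]]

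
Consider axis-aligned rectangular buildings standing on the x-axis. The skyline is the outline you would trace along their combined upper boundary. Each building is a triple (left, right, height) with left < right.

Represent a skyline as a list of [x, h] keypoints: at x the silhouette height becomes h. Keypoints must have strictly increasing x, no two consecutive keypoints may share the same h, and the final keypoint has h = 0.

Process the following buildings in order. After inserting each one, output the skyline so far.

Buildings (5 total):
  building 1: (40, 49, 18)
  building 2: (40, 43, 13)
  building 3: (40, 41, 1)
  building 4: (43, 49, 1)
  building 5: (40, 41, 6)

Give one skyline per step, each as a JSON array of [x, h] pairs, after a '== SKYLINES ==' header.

== SKYLINES ==
[[40,18],[49,0]]
[[40,18],[49,0]]
[[40,18],[49,0]]
[[40,18],[49,0]]
[[40,18],[49,0]]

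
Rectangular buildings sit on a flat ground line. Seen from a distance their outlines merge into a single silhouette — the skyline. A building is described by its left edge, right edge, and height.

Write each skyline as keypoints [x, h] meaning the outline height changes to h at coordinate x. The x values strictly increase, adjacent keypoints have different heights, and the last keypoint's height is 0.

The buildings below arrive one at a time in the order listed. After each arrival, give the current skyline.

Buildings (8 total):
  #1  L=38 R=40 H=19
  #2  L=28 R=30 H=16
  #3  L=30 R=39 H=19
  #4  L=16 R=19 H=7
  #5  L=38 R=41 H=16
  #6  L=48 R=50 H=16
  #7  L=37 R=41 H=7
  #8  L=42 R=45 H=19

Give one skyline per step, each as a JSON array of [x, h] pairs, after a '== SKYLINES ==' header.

== SKYLINES ==
[[38,19],[40,0]]
[[28,16],[30,0],[38,19],[40,0]]
[[28,16],[30,19],[40,0]]
[[16,7],[19,0],[28,16],[30,19],[40,0]]
[[16,7],[19,0],[28,16],[30,19],[40,16],[41,0]]
[[16,7],[19,0],[28,16],[30,19],[40,16],[41,0],[48,16],[50,0]]
[[16,7],[19,0],[28,16],[30,19],[40,16],[41,0],[48,16],[50,0]]
[[16,7],[19,0],[28,16],[30,19],[40,16],[41,0],[42,19],[45,0],[48,16],[50,0]]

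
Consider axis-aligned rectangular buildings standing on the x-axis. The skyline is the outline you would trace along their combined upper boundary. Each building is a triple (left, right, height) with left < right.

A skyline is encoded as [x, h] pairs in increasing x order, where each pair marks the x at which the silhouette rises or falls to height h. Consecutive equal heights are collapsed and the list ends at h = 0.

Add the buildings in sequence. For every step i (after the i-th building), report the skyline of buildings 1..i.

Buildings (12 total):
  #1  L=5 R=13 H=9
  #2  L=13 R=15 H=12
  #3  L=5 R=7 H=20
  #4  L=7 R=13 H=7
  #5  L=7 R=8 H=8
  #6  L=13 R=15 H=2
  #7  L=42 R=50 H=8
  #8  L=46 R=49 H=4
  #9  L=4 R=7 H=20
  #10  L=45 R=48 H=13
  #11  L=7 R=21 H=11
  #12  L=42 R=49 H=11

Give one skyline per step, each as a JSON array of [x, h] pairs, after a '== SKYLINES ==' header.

== SKYLINES ==
[[5,9],[13,0]]
[[5,9],[13,12],[15,0]]
[[5,20],[7,9],[13,12],[15,0]]
[[5,20],[7,9],[13,12],[15,0]]
[[5,20],[7,9],[13,12],[15,0]]
[[5,20],[7,9],[13,12],[15,0]]
[[5,20],[7,9],[13,12],[15,0],[42,8],[50,0]]
[[5,20],[7,9],[13,12],[15,0],[42,8],[50,0]]
[[4,20],[7,9],[13,12],[15,0],[42,8],[50,0]]
[[4,20],[7,9],[13,12],[15,0],[42,8],[45,13],[48,8],[50,0]]
[[4,20],[7,11],[13,12],[15,11],[21,0],[42,8],[45,13],[48,8],[50,0]]
[[4,20],[7,11],[13,12],[15,11],[21,0],[42,11],[45,13],[48,11],[49,8],[50,0]]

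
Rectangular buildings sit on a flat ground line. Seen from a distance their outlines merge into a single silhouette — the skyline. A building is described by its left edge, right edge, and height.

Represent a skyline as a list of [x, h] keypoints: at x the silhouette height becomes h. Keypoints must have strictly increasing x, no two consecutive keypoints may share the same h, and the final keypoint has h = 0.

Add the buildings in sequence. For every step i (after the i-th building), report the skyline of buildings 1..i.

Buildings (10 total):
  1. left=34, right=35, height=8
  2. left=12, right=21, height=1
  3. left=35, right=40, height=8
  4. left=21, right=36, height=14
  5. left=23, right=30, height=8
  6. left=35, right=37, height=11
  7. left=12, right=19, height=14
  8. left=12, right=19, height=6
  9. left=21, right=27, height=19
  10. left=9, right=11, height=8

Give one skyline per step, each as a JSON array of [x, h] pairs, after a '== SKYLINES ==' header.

== SKYLINES ==
[[34,8],[35,0]]
[[12,1],[21,0],[34,8],[35,0]]
[[12,1],[21,0],[34,8],[40,0]]
[[12,1],[21,14],[36,8],[40,0]]
[[12,1],[21,14],[36,8],[40,0]]
[[12,1],[21,14],[36,11],[37,8],[40,0]]
[[12,14],[19,1],[21,14],[36,11],[37,8],[40,0]]
[[12,14],[19,1],[21,14],[36,11],[37,8],[40,0]]
[[12,14],[19,1],[21,19],[27,14],[36,11],[37,8],[40,0]]
[[9,8],[11,0],[12,14],[19,1],[21,19],[27,14],[36,11],[37,8],[40,0]]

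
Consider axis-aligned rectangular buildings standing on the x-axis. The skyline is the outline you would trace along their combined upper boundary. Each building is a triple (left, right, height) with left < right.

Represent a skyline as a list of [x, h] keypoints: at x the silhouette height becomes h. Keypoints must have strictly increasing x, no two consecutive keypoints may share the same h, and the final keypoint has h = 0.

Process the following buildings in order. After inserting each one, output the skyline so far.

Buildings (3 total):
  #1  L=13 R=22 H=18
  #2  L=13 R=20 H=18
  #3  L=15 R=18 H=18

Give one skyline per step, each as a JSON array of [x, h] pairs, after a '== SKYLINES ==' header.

== SKYLINES ==
[[13,18],[22,0]]
[[13,18],[22,0]]
[[13,18],[22,0]]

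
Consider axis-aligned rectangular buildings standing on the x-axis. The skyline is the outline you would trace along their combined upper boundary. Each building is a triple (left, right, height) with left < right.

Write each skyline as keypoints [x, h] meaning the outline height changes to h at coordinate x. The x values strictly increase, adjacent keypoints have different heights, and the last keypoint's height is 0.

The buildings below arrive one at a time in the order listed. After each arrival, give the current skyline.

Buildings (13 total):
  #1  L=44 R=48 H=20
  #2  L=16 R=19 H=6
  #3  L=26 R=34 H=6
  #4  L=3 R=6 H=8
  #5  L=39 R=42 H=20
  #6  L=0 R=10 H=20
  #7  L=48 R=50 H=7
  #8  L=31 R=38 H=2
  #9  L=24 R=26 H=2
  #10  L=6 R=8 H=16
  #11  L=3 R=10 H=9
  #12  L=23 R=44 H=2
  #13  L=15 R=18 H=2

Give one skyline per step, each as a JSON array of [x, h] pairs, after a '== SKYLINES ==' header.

== SKYLINES ==
[[44,20],[48,0]]
[[16,6],[19,0],[44,20],[48,0]]
[[16,6],[19,0],[26,6],[34,0],[44,20],[48,0]]
[[3,8],[6,0],[16,6],[19,0],[26,6],[34,0],[44,20],[48,0]]
[[3,8],[6,0],[16,6],[19,0],[26,6],[34,0],[39,20],[42,0],[44,20],[48,0]]
[[0,20],[10,0],[16,6],[19,0],[26,6],[34,0],[39,20],[42,0],[44,20],[48,0]]
[[0,20],[10,0],[16,6],[19,0],[26,6],[34,0],[39,20],[42,0],[44,20],[48,7],[50,0]]
[[0,20],[10,0],[16,6],[19,0],[26,6],[34,2],[38,0],[39,20],[42,0],[44,20],[48,7],[50,0]]
[[0,20],[10,0],[16,6],[19,0],[24,2],[26,6],[34,2],[38,0],[39,20],[42,0],[44,20],[48,7],[50,0]]
[[0,20],[10,0],[16,6],[19,0],[24,2],[26,6],[34,2],[38,0],[39,20],[42,0],[44,20],[48,7],[50,0]]
[[0,20],[10,0],[16,6],[19,0],[24,2],[26,6],[34,2],[38,0],[39,20],[42,0],[44,20],[48,7],[50,0]]
[[0,20],[10,0],[16,6],[19,0],[23,2],[26,6],[34,2],[39,20],[42,2],[44,20],[48,7],[50,0]]
[[0,20],[10,0],[15,2],[16,6],[19,0],[23,2],[26,6],[34,2],[39,20],[42,2],[44,20],[48,7],[50,0]]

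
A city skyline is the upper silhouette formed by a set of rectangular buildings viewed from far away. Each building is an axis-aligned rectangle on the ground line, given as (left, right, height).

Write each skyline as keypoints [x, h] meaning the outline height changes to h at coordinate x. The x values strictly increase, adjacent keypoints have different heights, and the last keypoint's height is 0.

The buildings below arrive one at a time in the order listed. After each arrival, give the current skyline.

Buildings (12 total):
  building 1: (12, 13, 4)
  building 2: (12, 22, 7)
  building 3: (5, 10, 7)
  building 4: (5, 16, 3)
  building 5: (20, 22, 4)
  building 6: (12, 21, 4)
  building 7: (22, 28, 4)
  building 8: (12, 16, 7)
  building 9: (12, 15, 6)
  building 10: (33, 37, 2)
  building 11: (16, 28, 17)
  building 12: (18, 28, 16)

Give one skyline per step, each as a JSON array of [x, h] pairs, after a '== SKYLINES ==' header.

== SKYLINES ==
[[12,4],[13,0]]
[[12,7],[22,0]]
[[5,7],[10,0],[12,7],[22,0]]
[[5,7],[10,3],[12,7],[22,0]]
[[5,7],[10,3],[12,7],[22,0]]
[[5,7],[10,3],[12,7],[22,0]]
[[5,7],[10,3],[12,7],[22,4],[28,0]]
[[5,7],[10,3],[12,7],[22,4],[28,0]]
[[5,7],[10,3],[12,7],[22,4],[28,0]]
[[5,7],[10,3],[12,7],[22,4],[28,0],[33,2],[37,0]]
[[5,7],[10,3],[12,7],[16,17],[28,0],[33,2],[37,0]]
[[5,7],[10,3],[12,7],[16,17],[28,0],[33,2],[37,0]]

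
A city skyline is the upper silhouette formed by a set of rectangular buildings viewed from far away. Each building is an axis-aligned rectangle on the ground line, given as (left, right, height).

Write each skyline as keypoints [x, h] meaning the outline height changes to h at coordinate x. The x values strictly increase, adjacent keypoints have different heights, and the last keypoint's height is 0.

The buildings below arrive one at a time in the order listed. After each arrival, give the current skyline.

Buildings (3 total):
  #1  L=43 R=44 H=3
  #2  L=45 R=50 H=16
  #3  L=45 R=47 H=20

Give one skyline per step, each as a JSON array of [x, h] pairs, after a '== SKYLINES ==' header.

== SKYLINES ==
[[43,3],[44,0]]
[[43,3],[44,0],[45,16],[50,0]]
[[43,3],[44,0],[45,20],[47,16],[50,0]]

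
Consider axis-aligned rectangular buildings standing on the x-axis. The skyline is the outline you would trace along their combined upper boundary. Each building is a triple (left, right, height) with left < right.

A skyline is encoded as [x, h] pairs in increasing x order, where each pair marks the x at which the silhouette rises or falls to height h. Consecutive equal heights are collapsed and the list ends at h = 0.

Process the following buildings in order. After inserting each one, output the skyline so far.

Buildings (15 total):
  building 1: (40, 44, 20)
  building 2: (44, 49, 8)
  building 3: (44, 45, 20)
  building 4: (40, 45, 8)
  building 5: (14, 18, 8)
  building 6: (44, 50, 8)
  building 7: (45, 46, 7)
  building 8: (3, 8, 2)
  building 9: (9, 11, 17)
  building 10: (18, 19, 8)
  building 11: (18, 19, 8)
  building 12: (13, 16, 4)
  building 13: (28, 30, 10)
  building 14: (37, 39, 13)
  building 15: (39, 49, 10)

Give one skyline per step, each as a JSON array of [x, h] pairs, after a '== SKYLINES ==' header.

== SKYLINES ==
[[40,20],[44,0]]
[[40,20],[44,8],[49,0]]
[[40,20],[45,8],[49,0]]
[[40,20],[45,8],[49,0]]
[[14,8],[18,0],[40,20],[45,8],[49,0]]
[[14,8],[18,0],[40,20],[45,8],[50,0]]
[[14,8],[18,0],[40,20],[45,8],[50,0]]
[[3,2],[8,0],[14,8],[18,0],[40,20],[45,8],[50,0]]
[[3,2],[8,0],[9,17],[11,0],[14,8],[18,0],[40,20],[45,8],[50,0]]
[[3,2],[8,0],[9,17],[11,0],[14,8],[19,0],[40,20],[45,8],[50,0]]
[[3,2],[8,0],[9,17],[11,0],[14,8],[19,0],[40,20],[45,8],[50,0]]
[[3,2],[8,0],[9,17],[11,0],[13,4],[14,8],[19,0],[40,20],[45,8],[50,0]]
[[3,2],[8,0],[9,17],[11,0],[13,4],[14,8],[19,0],[28,10],[30,0],[40,20],[45,8],[50,0]]
[[3,2],[8,0],[9,17],[11,0],[13,4],[14,8],[19,0],[28,10],[30,0],[37,13],[39,0],[40,20],[45,8],[50,0]]
[[3,2],[8,0],[9,17],[11,0],[13,4],[14,8],[19,0],[28,10],[30,0],[37,13],[39,10],[40,20],[45,10],[49,8],[50,0]]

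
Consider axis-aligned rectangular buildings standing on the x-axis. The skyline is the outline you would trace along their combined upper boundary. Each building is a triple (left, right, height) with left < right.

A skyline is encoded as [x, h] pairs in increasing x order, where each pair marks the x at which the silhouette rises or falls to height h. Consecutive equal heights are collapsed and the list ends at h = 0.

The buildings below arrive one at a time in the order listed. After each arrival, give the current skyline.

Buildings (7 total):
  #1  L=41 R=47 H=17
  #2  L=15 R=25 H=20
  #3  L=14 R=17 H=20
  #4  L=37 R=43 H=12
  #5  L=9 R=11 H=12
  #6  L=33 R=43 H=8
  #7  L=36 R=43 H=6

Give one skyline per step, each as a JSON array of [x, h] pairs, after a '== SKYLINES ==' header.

== SKYLINES ==
[[41,17],[47,0]]
[[15,20],[25,0],[41,17],[47,0]]
[[14,20],[25,0],[41,17],[47,0]]
[[14,20],[25,0],[37,12],[41,17],[47,0]]
[[9,12],[11,0],[14,20],[25,0],[37,12],[41,17],[47,0]]
[[9,12],[11,0],[14,20],[25,0],[33,8],[37,12],[41,17],[47,0]]
[[9,12],[11,0],[14,20],[25,0],[33,8],[37,12],[41,17],[47,0]]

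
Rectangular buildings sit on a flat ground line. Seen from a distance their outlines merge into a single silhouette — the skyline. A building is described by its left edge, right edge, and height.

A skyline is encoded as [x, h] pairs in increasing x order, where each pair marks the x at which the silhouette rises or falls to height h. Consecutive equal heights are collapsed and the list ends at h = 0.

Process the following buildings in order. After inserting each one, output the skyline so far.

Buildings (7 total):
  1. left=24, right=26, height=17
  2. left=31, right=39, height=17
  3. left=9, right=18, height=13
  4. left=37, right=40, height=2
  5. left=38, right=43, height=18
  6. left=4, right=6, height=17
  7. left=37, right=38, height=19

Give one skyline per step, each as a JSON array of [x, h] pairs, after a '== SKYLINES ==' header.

== SKYLINES ==
[[24,17],[26,0]]
[[24,17],[26,0],[31,17],[39,0]]
[[9,13],[18,0],[24,17],[26,0],[31,17],[39,0]]
[[9,13],[18,0],[24,17],[26,0],[31,17],[39,2],[40,0]]
[[9,13],[18,0],[24,17],[26,0],[31,17],[38,18],[43,0]]
[[4,17],[6,0],[9,13],[18,0],[24,17],[26,0],[31,17],[38,18],[43,0]]
[[4,17],[6,0],[9,13],[18,0],[24,17],[26,0],[31,17],[37,19],[38,18],[43,0]]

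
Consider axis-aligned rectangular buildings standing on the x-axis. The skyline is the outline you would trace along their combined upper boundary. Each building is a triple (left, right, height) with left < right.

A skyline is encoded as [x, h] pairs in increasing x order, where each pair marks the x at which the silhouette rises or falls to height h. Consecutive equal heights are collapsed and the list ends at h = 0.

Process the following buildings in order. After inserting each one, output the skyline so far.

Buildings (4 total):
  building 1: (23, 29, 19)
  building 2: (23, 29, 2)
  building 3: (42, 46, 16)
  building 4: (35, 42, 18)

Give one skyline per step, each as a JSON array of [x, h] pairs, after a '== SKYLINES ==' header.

== SKYLINES ==
[[23,19],[29,0]]
[[23,19],[29,0]]
[[23,19],[29,0],[42,16],[46,0]]
[[23,19],[29,0],[35,18],[42,16],[46,0]]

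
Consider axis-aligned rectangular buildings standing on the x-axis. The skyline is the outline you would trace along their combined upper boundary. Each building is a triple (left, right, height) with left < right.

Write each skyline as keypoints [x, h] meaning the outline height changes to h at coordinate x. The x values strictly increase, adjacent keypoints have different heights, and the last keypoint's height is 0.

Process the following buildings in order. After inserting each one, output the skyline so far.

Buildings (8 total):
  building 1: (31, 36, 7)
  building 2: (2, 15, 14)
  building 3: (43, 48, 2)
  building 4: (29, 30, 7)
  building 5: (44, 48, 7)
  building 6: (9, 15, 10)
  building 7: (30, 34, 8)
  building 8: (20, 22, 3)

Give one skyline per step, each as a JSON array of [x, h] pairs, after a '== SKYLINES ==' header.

== SKYLINES ==
[[31,7],[36,0]]
[[2,14],[15,0],[31,7],[36,0]]
[[2,14],[15,0],[31,7],[36,0],[43,2],[48,0]]
[[2,14],[15,0],[29,7],[30,0],[31,7],[36,0],[43,2],[48,0]]
[[2,14],[15,0],[29,7],[30,0],[31,7],[36,0],[43,2],[44,7],[48,0]]
[[2,14],[15,0],[29,7],[30,0],[31,7],[36,0],[43,2],[44,7],[48,0]]
[[2,14],[15,0],[29,7],[30,8],[34,7],[36,0],[43,2],[44,7],[48,0]]
[[2,14],[15,0],[20,3],[22,0],[29,7],[30,8],[34,7],[36,0],[43,2],[44,7],[48,0]]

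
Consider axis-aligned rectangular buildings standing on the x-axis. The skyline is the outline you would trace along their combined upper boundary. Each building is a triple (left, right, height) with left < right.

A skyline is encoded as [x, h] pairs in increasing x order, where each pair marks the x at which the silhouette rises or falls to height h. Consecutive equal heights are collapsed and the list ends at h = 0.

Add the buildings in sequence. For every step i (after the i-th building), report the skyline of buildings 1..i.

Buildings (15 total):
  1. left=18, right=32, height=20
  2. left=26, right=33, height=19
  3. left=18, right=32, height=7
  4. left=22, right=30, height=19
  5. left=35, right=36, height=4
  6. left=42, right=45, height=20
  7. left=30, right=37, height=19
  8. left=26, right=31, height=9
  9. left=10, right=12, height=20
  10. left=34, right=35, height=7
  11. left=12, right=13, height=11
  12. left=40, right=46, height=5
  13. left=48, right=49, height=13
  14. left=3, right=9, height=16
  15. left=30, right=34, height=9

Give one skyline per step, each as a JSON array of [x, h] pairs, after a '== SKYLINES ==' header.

== SKYLINES ==
[[18,20],[32,0]]
[[18,20],[32,19],[33,0]]
[[18,20],[32,19],[33,0]]
[[18,20],[32,19],[33,0]]
[[18,20],[32,19],[33,0],[35,4],[36,0]]
[[18,20],[32,19],[33,0],[35,4],[36,0],[42,20],[45,0]]
[[18,20],[32,19],[37,0],[42,20],[45,0]]
[[18,20],[32,19],[37,0],[42,20],[45,0]]
[[10,20],[12,0],[18,20],[32,19],[37,0],[42,20],[45,0]]
[[10,20],[12,0],[18,20],[32,19],[37,0],[42,20],[45,0]]
[[10,20],[12,11],[13,0],[18,20],[32,19],[37,0],[42,20],[45,0]]
[[10,20],[12,11],[13,0],[18,20],[32,19],[37,0],[40,5],[42,20],[45,5],[46,0]]
[[10,20],[12,11],[13,0],[18,20],[32,19],[37,0],[40,5],[42,20],[45,5],[46,0],[48,13],[49,0]]
[[3,16],[9,0],[10,20],[12,11],[13,0],[18,20],[32,19],[37,0],[40,5],[42,20],[45,5],[46,0],[48,13],[49,0]]
[[3,16],[9,0],[10,20],[12,11],[13,0],[18,20],[32,19],[37,0],[40,5],[42,20],[45,5],[46,0],[48,13],[49,0]]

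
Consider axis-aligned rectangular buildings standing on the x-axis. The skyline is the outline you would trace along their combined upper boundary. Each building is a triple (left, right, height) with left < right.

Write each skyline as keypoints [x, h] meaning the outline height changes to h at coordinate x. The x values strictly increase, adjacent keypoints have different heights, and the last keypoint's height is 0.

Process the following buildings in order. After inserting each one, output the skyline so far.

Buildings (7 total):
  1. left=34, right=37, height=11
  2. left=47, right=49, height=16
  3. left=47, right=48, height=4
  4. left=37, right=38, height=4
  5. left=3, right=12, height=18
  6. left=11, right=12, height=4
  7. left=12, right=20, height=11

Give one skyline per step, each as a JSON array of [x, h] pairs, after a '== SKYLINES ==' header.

== SKYLINES ==
[[34,11],[37,0]]
[[34,11],[37,0],[47,16],[49,0]]
[[34,11],[37,0],[47,16],[49,0]]
[[34,11],[37,4],[38,0],[47,16],[49,0]]
[[3,18],[12,0],[34,11],[37,4],[38,0],[47,16],[49,0]]
[[3,18],[12,0],[34,11],[37,4],[38,0],[47,16],[49,0]]
[[3,18],[12,11],[20,0],[34,11],[37,4],[38,0],[47,16],[49,0]]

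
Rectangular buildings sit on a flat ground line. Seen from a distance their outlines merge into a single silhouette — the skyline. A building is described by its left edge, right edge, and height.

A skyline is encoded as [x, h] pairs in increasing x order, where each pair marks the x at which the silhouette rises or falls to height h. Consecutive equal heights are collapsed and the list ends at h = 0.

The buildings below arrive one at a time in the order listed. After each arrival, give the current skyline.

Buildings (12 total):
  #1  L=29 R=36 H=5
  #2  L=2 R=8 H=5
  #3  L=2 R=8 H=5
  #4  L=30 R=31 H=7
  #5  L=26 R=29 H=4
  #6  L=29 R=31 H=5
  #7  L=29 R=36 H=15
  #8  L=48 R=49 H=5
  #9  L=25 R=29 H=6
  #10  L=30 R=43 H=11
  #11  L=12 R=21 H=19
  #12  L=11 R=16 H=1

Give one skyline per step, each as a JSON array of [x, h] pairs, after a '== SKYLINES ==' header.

== SKYLINES ==
[[29,5],[36,0]]
[[2,5],[8,0],[29,5],[36,0]]
[[2,5],[8,0],[29,5],[36,0]]
[[2,5],[8,0],[29,5],[30,7],[31,5],[36,0]]
[[2,5],[8,0],[26,4],[29,5],[30,7],[31,5],[36,0]]
[[2,5],[8,0],[26,4],[29,5],[30,7],[31,5],[36,0]]
[[2,5],[8,0],[26,4],[29,15],[36,0]]
[[2,5],[8,0],[26,4],[29,15],[36,0],[48,5],[49,0]]
[[2,5],[8,0],[25,6],[29,15],[36,0],[48,5],[49,0]]
[[2,5],[8,0],[25,6],[29,15],[36,11],[43,0],[48,5],[49,0]]
[[2,5],[8,0],[12,19],[21,0],[25,6],[29,15],[36,11],[43,0],[48,5],[49,0]]
[[2,5],[8,0],[11,1],[12,19],[21,0],[25,6],[29,15],[36,11],[43,0],[48,5],[49,0]]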